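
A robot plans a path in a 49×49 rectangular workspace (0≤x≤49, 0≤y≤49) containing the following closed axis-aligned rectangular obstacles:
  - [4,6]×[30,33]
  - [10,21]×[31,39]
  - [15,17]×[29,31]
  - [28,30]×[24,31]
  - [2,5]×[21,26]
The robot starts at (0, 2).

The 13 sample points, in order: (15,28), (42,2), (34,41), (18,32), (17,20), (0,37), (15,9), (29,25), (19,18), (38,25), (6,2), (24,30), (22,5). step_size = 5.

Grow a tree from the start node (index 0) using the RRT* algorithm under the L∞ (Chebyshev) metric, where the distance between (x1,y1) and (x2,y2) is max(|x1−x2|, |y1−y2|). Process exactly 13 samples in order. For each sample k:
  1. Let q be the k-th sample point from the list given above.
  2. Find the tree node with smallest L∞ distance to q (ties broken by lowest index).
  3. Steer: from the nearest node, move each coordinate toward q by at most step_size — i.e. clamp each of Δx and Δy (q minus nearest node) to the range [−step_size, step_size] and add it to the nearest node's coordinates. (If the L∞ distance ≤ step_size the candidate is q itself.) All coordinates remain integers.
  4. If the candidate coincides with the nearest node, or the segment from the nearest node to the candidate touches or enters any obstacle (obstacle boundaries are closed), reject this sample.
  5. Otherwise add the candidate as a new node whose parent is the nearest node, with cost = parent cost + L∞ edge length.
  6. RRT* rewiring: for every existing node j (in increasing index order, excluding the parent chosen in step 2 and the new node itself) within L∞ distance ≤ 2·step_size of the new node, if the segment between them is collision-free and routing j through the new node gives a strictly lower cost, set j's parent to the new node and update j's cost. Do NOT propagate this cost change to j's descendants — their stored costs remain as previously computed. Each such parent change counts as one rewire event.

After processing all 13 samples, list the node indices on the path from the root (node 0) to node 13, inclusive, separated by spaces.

Path: 0 1 3 7 13

1. q=(15,28) nearest=0 d=26 new=(5,7) → add node 1 parent=0 cost=5
2. q=(42,2) nearest=1 d=37 new=(10,2) → add node 2 parent=1 cost=10
3. q=(34,41) nearest=1 d=34 new=(10,12) → add node 3 parent=1 cost=10
4. q=(18,32) nearest=3 d=20 new=(15,17) → add node 4 parent=3 cost=15
5. q=(17,20) nearest=4 d=3 new=(17,20) → add node 5 parent=4 cost=18
6. q=(0,37) nearest=5 d=17 new=(12,25) → add node 6 parent=5 cost=23
7. q=(15,9) nearest=3 d=5 new=(15,9) → add node 7 parent=3 cost=15
8. q=(29,25) nearest=5 d=12 new=(22,25) → add node 8 parent=5 cost=23
9. q=(19,18) nearest=5 d=2 new=(19,18) → add node 9 parent=5 cost=20
10. q=(38,25) nearest=8 d=16 new=(27,25) → add node 10 parent=8 cost=28
11. q=(6,2) nearest=2 d=4 new=(6,2) → add node 11 parent=2 cost=14
12. q=(24,30) nearest=8 d=5 new=(24,30) → add node 12 parent=8 cost=28
13. q=(22,5) nearest=7 d=7 new=(20,5) → add node 13 parent=7 cost=20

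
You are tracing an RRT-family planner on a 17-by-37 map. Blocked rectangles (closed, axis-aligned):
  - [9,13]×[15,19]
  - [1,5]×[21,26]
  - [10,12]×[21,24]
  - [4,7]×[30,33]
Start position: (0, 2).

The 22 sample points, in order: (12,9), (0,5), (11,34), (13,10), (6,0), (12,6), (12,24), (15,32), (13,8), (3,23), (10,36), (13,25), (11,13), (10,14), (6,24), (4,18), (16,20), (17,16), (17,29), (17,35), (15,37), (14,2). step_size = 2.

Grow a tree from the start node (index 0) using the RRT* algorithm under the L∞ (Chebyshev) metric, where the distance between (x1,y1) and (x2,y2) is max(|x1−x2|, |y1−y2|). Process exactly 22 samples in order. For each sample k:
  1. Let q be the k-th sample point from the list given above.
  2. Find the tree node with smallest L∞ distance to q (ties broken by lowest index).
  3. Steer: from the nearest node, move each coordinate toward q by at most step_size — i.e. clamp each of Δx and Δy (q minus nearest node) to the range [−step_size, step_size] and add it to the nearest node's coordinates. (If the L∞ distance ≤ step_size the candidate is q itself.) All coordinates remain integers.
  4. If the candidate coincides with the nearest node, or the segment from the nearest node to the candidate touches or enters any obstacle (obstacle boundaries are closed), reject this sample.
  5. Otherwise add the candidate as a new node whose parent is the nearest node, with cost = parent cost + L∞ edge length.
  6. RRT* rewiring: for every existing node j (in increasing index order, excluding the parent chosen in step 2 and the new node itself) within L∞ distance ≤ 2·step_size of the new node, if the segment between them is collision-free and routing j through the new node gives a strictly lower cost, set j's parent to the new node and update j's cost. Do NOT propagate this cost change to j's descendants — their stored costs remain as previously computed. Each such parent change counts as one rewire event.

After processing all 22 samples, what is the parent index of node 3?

1. q=(12,9) nearest=0 d=12 new=(2,4) → add node 1 parent=0 cost=2
2. q=(0,5) nearest=1 d=2 new=(0,5) → add node 2 parent=1 cost=4
3. q=(11,34) nearest=2 d=29 new=(2,7) → add node 3 parent=2 cost=6
4. q=(13,10) nearest=1 d=11 new=(4,6) → add node 4 parent=1 cost=4
5. q=(6,0) nearest=1 d=4 new=(4,2) → add node 5 parent=1 cost=4
6. q=(12,6) nearest=4 d=8 new=(6,6) → add node 6 parent=4 cost=6
7. q=(12,24) nearest=3 d=17 new=(4,9) → add node 7 parent=3 cost=8
8. q=(15,32) nearest=7 d=23 new=(6,11) → add node 8 parent=7 cost=10
9. q=(13,8) nearest=6 d=7 new=(8,8) → add node 9 parent=6 cost=8
10. q=(3,23) nearest=8 d=12 new=(4,13) → add node 10 parent=8 cost=12
11. q=(10,36) nearest=10 d=23 new=(6,15) → add node 11 parent=10 cost=14
12. q=(13,25) nearest=11 d=10 new=(8,17) → add node 12 parent=11 cost=16
13. q=(11,13) nearest=12 d=4 new=(10,15) → blocked by [9,13]×[15,19], reject
14. q=(10,14) nearest=12 d=3 new=(10,15) → blocked by [9,13]×[15,19], reject
15. q=(6,24) nearest=12 d=7 new=(6,19) → add node 13 parent=12 cost=18
16. q=(4,18) nearest=13 d=2 new=(4,18) → add node 14 parent=13 cost=20
17. q=(16,20) nearest=12 d=8 new=(10,19) → blocked by [9,13]×[15,19], reject
18. q=(17,16) nearest=9 d=9 new=(10,10) → add node 15 parent=9 cost=10
19. q=(17,29) nearest=13 d=11 new=(8,21) → add node 16 parent=13 cost=20
20. q=(17,35) nearest=16 d=14 new=(10,23) → blocked by [10,12]×[21,24], reject
21. q=(15,37) nearest=16 d=16 new=(10,23) → blocked by [10,12]×[21,24], reject
22. q=(14,2) nearest=9 d=6 new=(10,6) → add node 17 parent=9 cost=10

Parent of node 3: 2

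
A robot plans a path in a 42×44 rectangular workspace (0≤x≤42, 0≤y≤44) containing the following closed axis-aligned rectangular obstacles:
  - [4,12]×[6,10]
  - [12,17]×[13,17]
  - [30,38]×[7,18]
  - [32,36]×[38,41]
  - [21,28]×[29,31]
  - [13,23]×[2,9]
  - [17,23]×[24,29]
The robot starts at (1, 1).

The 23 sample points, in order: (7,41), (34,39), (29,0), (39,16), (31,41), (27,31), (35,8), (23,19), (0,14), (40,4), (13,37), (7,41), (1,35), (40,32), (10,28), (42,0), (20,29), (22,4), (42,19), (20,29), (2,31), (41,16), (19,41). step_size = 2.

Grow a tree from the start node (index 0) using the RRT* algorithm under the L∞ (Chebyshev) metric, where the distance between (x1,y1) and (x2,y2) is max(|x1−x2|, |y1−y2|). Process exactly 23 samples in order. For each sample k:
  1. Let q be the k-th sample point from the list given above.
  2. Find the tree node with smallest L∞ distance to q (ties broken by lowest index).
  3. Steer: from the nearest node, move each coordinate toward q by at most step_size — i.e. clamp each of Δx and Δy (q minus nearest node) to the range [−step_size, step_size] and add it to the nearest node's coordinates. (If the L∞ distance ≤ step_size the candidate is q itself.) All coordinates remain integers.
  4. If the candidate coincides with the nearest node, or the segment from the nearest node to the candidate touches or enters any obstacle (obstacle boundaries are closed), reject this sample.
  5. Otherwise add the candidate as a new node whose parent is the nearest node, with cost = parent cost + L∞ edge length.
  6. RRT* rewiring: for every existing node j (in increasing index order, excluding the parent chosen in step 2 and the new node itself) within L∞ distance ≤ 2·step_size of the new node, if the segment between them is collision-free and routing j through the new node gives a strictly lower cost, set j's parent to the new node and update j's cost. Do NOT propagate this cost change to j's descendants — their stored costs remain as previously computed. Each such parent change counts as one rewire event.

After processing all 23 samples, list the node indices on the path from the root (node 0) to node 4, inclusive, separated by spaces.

1. q=(7,41) nearest=0 d=40 new=(3,3) → add node 1 parent=0 cost=2
2. q=(34,39) nearest=1 d=36 new=(5,5) → add node 2 parent=1 cost=4
3. q=(29,0) nearest=2 d=24 new=(7,3) → add node 3 parent=2 cost=6
4. q=(39,16) nearest=3 d=32 new=(9,5) → add node 4 parent=3 cost=8
5. q=(31,41) nearest=2 d=36 new=(7,7) → blocked by [4,12]×[6,10], reject
6. q=(27,31) nearest=2 d=26 new=(7,7) → blocked by [4,12]×[6,10], reject
7. q=(35,8) nearest=4 d=26 new=(11,7) → blocked by [4,12]×[6,10], reject
8. q=(23,19) nearest=4 d=14 new=(11,7) → blocked by [4,12]×[6,10], reject
9. q=(0,14) nearest=2 d=9 new=(3,7) → blocked by [4,12]×[6,10], reject
10. q=(40,4) nearest=4 d=31 new=(11,4) → add node 5 parent=4 cost=10
11. q=(13,37) nearest=2 d=32 new=(7,7) → blocked by [4,12]×[6,10], reject
12. q=(7,41) nearest=2 d=36 new=(7,7) → blocked by [4,12]×[6,10], reject
13. q=(1,35) nearest=2 d=30 new=(3,7) → blocked by [4,12]×[6,10], reject
14. q=(40,32) nearest=5 d=29 new=(13,6) → blocked by [13,23]×[2,9], reject
15. q=(10,28) nearest=2 d=23 new=(7,7) → blocked by [4,12]×[6,10], reject
16. q=(42,0) nearest=5 d=31 new=(13,2) → blocked by [13,23]×[2,9], reject
17. q=(20,29) nearest=2 d=24 new=(7,7) → blocked by [4,12]×[6,10], reject
18. q=(22,4) nearest=5 d=11 new=(13,4) → blocked by [13,23]×[2,9], reject
19. q=(42,19) nearest=5 d=31 new=(13,6) → blocked by [13,23]×[2,9], reject
20. q=(20,29) nearest=2 d=24 new=(7,7) → blocked by [4,12]×[6,10], reject
21. q=(2,31) nearest=2 d=26 new=(3,7) → blocked by [4,12]×[6,10], reject
22. q=(41,16) nearest=5 d=30 new=(13,6) → blocked by [13,23]×[2,9], reject
23. q=(19,41) nearest=2 d=36 new=(7,7) → blocked by [4,12]×[6,10], reject

Path: 0 1 2 3 4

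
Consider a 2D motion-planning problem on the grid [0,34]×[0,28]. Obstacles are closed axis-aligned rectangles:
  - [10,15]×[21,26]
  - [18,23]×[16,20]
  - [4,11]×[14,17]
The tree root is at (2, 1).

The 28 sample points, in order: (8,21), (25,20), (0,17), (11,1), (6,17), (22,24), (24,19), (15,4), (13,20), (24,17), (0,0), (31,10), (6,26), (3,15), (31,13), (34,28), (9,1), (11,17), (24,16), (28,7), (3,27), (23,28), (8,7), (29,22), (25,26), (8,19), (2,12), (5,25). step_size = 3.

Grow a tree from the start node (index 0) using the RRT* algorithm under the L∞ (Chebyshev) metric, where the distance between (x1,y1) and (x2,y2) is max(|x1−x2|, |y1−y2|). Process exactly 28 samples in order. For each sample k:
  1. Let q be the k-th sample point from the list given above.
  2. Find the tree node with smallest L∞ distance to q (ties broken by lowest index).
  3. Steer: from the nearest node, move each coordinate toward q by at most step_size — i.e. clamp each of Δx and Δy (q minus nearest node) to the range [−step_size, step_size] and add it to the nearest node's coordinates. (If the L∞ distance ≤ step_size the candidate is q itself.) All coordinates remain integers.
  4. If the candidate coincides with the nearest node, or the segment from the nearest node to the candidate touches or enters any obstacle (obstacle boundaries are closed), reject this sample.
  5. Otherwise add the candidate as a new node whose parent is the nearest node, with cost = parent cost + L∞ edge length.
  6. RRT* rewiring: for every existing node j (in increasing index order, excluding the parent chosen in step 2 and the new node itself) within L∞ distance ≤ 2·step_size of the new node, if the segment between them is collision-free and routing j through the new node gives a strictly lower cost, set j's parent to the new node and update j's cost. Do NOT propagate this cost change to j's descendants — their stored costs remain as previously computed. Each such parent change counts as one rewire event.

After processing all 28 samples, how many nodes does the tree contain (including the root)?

Node count: 19

1. q=(8,21) nearest=0 d=20 new=(5,4) → add node 1 parent=0 cost=3
2. q=(25,20) nearest=1 d=20 new=(8,7) → add node 2 parent=1 cost=6
3. q=(0,17) nearest=2 d=10 new=(5,10) → add node 3 parent=2 cost=9
4. q=(11,1) nearest=1 d=6 new=(8,1) → add node 4 parent=1 cost=6
5. q=(6,17) nearest=3 d=7 new=(6,13) → add node 5 parent=3 cost=12
6. q=(22,24) nearest=5 d=16 new=(9,16) → blocked by [4,11]×[14,17], reject
7. q=(24,19) nearest=2 d=16 new=(11,10) → add node 6 parent=2 cost=9
8. q=(15,4) nearest=6 d=6 new=(14,7) → add node 7 parent=6 cost=12
9. q=(13,20) nearest=5 d=7 new=(9,16) → blocked by [4,11]×[14,17], reject
10. q=(24,17) nearest=7 d=10 new=(17,10) → add node 8 parent=7 cost=15
11. q=(0,0) nearest=0 d=2 new=(0,0) → add node 9 parent=0 cost=2
12. q=(31,10) nearest=8 d=14 new=(20,10) → add node 10 parent=8 cost=18
13. q=(6,26) nearest=5 d=13 new=(6,16) → blocked by [4,11]×[14,17], reject
14. q=(3,15) nearest=5 d=3 new=(3,15) → blocked by [4,11]×[14,17], reject
15. q=(31,13) nearest=10 d=11 new=(23,13) → add node 11 parent=10 cost=21
16. q=(34,28) nearest=11 d=15 new=(26,16) → add node 12 parent=11 cost=24
17. q=(9,1) nearest=4 d=1 new=(9,1) → add node 13 parent=4 cost=7
18. q=(11,17) nearest=5 d=5 new=(9,16) → blocked by [4,11]×[14,17], reject
19. q=(24,16) nearest=12 d=2 new=(24,16) → add node 14 parent=12 cost=26
20. q=(28,7) nearest=11 d=6 new=(26,10) → add node 15 parent=11 cost=24
21. q=(3,27) nearest=5 d=14 new=(3,16) → blocked by [4,11]×[14,17], reject
22. q=(23,28) nearest=12 d=12 new=(23,19) → blocked by [18,23]×[16,20], reject
23. q=(8,7) nearest=2 d=0 → coincident, reject
24. q=(29,22) nearest=12 d=6 new=(29,19) → add node 16 parent=12 cost=27
25. q=(25,26) nearest=16 d=7 new=(26,22) → add node 17 parent=16 cost=30
26. q=(8,19) nearest=5 d=6 new=(8,16) → blocked by [4,11]×[14,17], reject
27. q=(2,12) nearest=3 d=3 new=(2,12) → add node 18 parent=3 cost=12
28. q=(5,25) nearest=5 d=12 new=(5,16) → blocked by [4,11]×[14,17], reject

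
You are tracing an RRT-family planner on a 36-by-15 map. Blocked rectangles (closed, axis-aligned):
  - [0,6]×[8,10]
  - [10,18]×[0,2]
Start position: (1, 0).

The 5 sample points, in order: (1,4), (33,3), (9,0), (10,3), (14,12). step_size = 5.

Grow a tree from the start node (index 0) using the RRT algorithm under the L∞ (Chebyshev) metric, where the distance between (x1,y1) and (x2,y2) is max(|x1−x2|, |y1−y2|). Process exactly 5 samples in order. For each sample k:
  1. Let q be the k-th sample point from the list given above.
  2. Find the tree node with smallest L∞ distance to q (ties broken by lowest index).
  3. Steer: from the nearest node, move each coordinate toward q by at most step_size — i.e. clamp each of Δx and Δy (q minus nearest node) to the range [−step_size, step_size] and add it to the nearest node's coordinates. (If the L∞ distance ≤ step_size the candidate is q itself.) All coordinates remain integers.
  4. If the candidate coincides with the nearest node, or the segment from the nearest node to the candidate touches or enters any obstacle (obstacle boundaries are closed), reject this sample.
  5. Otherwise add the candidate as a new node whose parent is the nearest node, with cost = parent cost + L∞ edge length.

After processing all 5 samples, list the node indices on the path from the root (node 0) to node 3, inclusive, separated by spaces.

Path: 0 2 3

1. q=(1,4) nearest=0 d=4 new=(1,4) → add node 1 parent=0 cost=4
2. q=(33,3) nearest=0 d=32 new=(6,3) → add node 2 parent=0 cost=5
3. q=(9,0) nearest=2 d=3 new=(9,0) → add node 3 parent=2 cost=8
4. q=(10,3) nearest=3 d=3 new=(10,3) → add node 4 parent=3 cost=11
5. q=(14,12) nearest=2 d=9 new=(11,8) → add node 5 parent=2 cost=10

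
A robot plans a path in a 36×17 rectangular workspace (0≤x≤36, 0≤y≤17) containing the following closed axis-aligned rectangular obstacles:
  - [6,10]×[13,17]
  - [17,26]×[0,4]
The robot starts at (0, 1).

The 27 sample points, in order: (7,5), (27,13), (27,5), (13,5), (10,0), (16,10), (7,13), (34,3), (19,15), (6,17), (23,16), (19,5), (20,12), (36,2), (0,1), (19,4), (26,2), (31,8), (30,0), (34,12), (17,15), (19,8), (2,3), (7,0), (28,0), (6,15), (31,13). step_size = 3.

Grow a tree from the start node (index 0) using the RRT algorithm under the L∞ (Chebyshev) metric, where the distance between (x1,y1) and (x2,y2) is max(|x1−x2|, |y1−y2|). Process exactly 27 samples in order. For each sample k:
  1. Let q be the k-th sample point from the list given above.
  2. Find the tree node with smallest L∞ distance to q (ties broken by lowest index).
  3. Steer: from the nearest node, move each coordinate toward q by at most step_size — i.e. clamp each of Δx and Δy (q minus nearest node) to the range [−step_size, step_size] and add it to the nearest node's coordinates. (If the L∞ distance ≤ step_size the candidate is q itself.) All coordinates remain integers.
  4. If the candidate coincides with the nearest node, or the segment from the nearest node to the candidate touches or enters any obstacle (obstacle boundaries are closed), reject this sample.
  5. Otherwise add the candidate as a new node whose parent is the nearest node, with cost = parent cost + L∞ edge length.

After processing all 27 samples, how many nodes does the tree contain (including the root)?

Node count: 23

1. q=(7,5) nearest=0 d=7 new=(3,4) → add node 1 parent=0 cost=3
2. q=(27,13) nearest=1 d=24 new=(6,7) → add node 2 parent=1 cost=6
3. q=(27,5) nearest=2 d=21 new=(9,5) → add node 3 parent=2 cost=9
4. q=(13,5) nearest=3 d=4 new=(12,5) → add node 4 parent=3 cost=12
5. q=(10,0) nearest=3 d=5 new=(10,2) → add node 5 parent=3 cost=12
6. q=(16,10) nearest=4 d=5 new=(15,8) → add node 6 parent=4 cost=15
7. q=(7,13) nearest=2 d=6 new=(7,10) → add node 7 parent=2 cost=9
8. q=(34,3) nearest=6 d=19 new=(18,5) → add node 8 parent=6 cost=18
9. q=(19,15) nearest=6 d=7 new=(18,11) → add node 9 parent=6 cost=18
10. q=(6,17) nearest=7 d=7 new=(6,13) → blocked by [6,10]×[13,17], reject
11. q=(23,16) nearest=9 d=5 new=(21,14) → add node 10 parent=9 cost=21
12. q=(19,5) nearest=8 d=1 new=(19,5) → add node 11 parent=8 cost=19
13. q=(20,12) nearest=9 d=2 new=(20,12) → add node 12 parent=9 cost=20
14. q=(36,2) nearest=10 d=15 new=(24,11) → add node 13 parent=10 cost=24
15. q=(0,1) nearest=0 d=0 → coincident, reject
16. q=(19,4) nearest=8 d=1 new=(19,4) → blocked by [17,26]×[0,4], reject
17. q=(26,2) nearest=11 d=7 new=(22,2) → blocked by [17,26]×[0,4], reject
18. q=(31,8) nearest=13 d=7 new=(27,8) → add node 14 parent=13 cost=27
19. q=(30,0) nearest=14 d=8 new=(30,5) → add node 15 parent=14 cost=30
20. q=(34,12) nearest=14 d=7 new=(30,11) → add node 16 parent=14 cost=30
21. q=(17,15) nearest=12 d=3 new=(17,15) → add node 17 parent=12 cost=23
22. q=(19,8) nearest=8 d=3 new=(19,8) → add node 18 parent=8 cost=21
23. q=(2,3) nearest=1 d=1 new=(2,3) → add node 19 parent=1 cost=4
24. q=(7,0) nearest=5 d=3 new=(7,0) → add node 20 parent=5 cost=15
25. q=(28,0) nearest=15 d=5 new=(28,2) → add node 21 parent=15 cost=33
26. q=(6,15) nearest=7 d=5 new=(6,13) → blocked by [6,10]×[13,17], reject
27. q=(31,13) nearest=16 d=2 new=(31,13) → add node 22 parent=16 cost=32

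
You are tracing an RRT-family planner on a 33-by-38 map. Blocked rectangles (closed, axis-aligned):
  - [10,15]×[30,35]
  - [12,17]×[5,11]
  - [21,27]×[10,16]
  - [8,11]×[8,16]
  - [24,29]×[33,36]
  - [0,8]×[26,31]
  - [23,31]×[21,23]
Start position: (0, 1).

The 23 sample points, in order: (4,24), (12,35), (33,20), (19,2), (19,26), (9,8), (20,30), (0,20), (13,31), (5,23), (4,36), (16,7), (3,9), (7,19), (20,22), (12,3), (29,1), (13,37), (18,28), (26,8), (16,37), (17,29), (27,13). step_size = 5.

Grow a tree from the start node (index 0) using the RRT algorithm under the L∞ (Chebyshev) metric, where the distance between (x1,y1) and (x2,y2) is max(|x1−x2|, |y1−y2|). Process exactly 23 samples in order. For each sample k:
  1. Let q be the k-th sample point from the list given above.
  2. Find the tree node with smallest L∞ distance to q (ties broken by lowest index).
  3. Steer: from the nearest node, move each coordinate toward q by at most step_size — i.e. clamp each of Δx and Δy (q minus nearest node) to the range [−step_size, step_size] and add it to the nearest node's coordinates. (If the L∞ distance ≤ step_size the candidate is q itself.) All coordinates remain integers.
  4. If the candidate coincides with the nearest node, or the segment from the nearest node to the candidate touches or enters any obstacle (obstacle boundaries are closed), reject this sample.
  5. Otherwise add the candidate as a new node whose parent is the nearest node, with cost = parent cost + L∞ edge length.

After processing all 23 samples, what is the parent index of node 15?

Parent of node 15: 12

1. q=(4,24) nearest=0 d=23 new=(4,6) → add node 1 parent=0 cost=5
2. q=(12,35) nearest=1 d=29 new=(9,11) → blocked by [8,11]×[8,16], reject
3. q=(33,20) nearest=1 d=29 new=(9,11) → blocked by [8,11]×[8,16], reject
4. q=(19,2) nearest=1 d=15 new=(9,2) → add node 2 parent=1 cost=10
5. q=(19,26) nearest=1 d=20 new=(9,11) → blocked by [8,11]×[8,16], reject
6. q=(9,8) nearest=1 d=5 new=(9,8) → blocked by [8,11]×[8,16], reject
7. q=(20,30) nearest=1 d=24 new=(9,11) → blocked by [8,11]×[8,16], reject
8. q=(0,20) nearest=1 d=14 new=(0,11) → add node 3 parent=1 cost=10
9. q=(13,31) nearest=3 d=20 new=(5,16) → add node 4 parent=3 cost=15
10. q=(5,23) nearest=4 d=7 new=(5,21) → add node 5 parent=4 cost=20
11. q=(4,36) nearest=5 d=15 new=(4,26) → blocked by [0,8]×[26,31], reject
12. q=(16,7) nearest=2 d=7 new=(14,7) → blocked by [12,17]×[5,11], reject
13. q=(3,9) nearest=1 d=3 new=(3,9) → add node 6 parent=1 cost=8
14. q=(7,19) nearest=5 d=2 new=(7,19) → add node 7 parent=5 cost=22
15. q=(20,22) nearest=7 d=13 new=(12,22) → add node 8 parent=7 cost=27
16. q=(12,3) nearest=2 d=3 new=(12,3) → add node 9 parent=2 cost=13
17. q=(29,1) nearest=9 d=17 new=(17,1) → add node 10 parent=9 cost=18
18. q=(13,37) nearest=8 d=15 new=(13,27) → add node 11 parent=8 cost=32
19. q=(18,28) nearest=11 d=5 new=(18,28) → add node 12 parent=11 cost=37
20. q=(26,8) nearest=10 d=9 new=(22,6) → add node 13 parent=10 cost=23
21. q=(16,37) nearest=12 d=9 new=(16,33) → add node 14 parent=12 cost=42
22. q=(17,29) nearest=12 d=1 new=(17,29) → add node 15 parent=12 cost=38
23. q=(27,13) nearest=13 d=7 new=(27,11) → blocked by [21,27]×[10,16], reject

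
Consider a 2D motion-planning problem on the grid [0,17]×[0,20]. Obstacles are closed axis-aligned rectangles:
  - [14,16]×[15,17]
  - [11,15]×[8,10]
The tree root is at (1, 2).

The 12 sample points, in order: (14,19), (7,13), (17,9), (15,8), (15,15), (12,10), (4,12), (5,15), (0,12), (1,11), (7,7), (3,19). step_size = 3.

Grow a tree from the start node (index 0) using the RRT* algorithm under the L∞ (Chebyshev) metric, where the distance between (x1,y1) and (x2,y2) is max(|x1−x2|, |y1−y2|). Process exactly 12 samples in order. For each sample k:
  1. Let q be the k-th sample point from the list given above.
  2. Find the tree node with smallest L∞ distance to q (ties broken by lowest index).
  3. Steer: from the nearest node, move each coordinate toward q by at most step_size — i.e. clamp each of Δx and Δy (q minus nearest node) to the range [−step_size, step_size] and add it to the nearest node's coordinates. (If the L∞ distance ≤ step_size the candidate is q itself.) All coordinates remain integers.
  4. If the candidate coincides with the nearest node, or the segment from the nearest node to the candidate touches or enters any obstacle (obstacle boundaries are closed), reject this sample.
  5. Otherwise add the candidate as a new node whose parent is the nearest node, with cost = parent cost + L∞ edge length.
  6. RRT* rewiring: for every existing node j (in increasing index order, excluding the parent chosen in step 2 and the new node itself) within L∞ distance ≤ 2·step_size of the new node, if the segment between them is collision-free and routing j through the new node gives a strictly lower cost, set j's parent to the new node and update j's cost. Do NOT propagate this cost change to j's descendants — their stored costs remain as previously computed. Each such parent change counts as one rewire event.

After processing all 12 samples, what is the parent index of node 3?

Parent of node 3: 2

1. q=(14,19) nearest=0 d=17 new=(4,5) → add node 1 parent=0 cost=3
2. q=(7,13) nearest=1 d=8 new=(7,8) → add node 2 parent=1 cost=6
3. q=(17,9) nearest=2 d=10 new=(10,9) → add node 3 parent=2 cost=9
4. q=(15,8) nearest=3 d=5 new=(13,8) → blocked by [11,15]×[8,10], reject
5. q=(15,15) nearest=3 d=6 new=(13,12) → blocked by [11,15]×[8,10], reject
6. q=(12,10) nearest=3 d=2 new=(12,10) → blocked by [11,15]×[8,10], reject
7. q=(4,12) nearest=2 d=4 new=(4,11) → add node 4 parent=2 cost=9
8. q=(5,15) nearest=4 d=4 new=(5,14) → add node 5 parent=4 cost=12
9. q=(0,12) nearest=4 d=4 new=(1,12) → add node 6 parent=4 cost=12
10. q=(1,11) nearest=6 d=1 new=(1,11) → add node 7 parent=6 cost=13
11. q=(7,7) nearest=2 d=1 new=(7,7) → add node 8 parent=2 cost=7
12. q=(3,19) nearest=5 d=5 new=(3,17) → add node 9 parent=5 cost=15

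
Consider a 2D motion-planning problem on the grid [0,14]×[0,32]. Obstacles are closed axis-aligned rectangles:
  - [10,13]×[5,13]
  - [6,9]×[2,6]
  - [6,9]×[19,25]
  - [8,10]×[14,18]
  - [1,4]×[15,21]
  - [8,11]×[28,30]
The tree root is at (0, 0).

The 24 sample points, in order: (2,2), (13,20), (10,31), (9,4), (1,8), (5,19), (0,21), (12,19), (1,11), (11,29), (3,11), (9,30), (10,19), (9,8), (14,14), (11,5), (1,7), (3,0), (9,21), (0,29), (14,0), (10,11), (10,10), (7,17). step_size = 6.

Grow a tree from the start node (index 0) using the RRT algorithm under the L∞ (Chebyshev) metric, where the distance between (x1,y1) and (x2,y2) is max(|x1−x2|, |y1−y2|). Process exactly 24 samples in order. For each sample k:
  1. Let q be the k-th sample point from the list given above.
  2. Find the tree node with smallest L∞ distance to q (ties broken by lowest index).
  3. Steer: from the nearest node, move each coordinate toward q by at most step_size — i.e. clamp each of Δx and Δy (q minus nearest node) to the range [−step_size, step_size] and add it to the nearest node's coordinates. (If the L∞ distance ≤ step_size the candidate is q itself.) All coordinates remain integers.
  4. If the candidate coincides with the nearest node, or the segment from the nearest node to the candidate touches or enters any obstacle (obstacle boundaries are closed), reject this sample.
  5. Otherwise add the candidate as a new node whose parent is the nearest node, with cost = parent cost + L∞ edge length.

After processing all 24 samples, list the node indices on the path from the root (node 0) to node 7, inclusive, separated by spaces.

1. q=(2,2) nearest=0 d=2 new=(2,2) → add node 1 parent=0 cost=2
2. q=(13,20) nearest=1 d=18 new=(8,8) → blocked by [6,9]×[2,6], reject
3. q=(10,31) nearest=1 d=29 new=(8,8) → blocked by [6,9]×[2,6], reject
4. q=(9,4) nearest=1 d=7 new=(8,4) → blocked by [6,9]×[2,6], reject
5. q=(1,8) nearest=1 d=6 new=(1,8) → add node 2 parent=1 cost=8
6. q=(5,19) nearest=2 d=11 new=(5,14) → add node 3 parent=2 cost=14
7. q=(0,21) nearest=3 d=7 new=(0,20) → blocked by [1,4]×[15,21], reject
8. q=(12,19) nearest=3 d=7 new=(11,19) → blocked by [8,10]×[14,18], reject
9. q=(1,11) nearest=2 d=3 new=(1,11) → add node 4 parent=2 cost=11
10. q=(11,29) nearest=3 d=15 new=(11,20) → blocked by [8,10]×[14,18], reject
11. q=(3,11) nearest=4 d=2 new=(3,11) → add node 5 parent=4 cost=13
12. q=(9,30) nearest=3 d=16 new=(9,20) → blocked by [6,9]×[19,25], reject
13. q=(10,19) nearest=3 d=5 new=(10,19) → blocked by [8,10]×[14,18], reject
14. q=(9,8) nearest=3 d=6 new=(9,8) → add node 6 parent=3 cost=20
15. q=(14,14) nearest=6 d=6 new=(14,14) → blocked by [10,13]×[5,13], reject
16. q=(11,5) nearest=6 d=3 new=(11,5) → blocked by [10,13]×[5,13], reject
17. q=(1,7) nearest=2 d=1 new=(1,7) → add node 7 parent=2 cost=9
18. q=(3,0) nearest=1 d=2 new=(3,0) → add node 8 parent=1 cost=4
19. q=(9,21) nearest=3 d=7 new=(9,20) → blocked by [6,9]×[19,25], reject
20. q=(0,29) nearest=3 d=15 new=(0,20) → blocked by [1,4]×[15,21], reject
21. q=(14,0) nearest=6 d=8 new=(14,2) → blocked by [10,13]×[5,13], reject
22. q=(10,11) nearest=6 d=3 new=(10,11) → blocked by [10,13]×[5,13], reject
23. q=(10,10) nearest=6 d=2 new=(10,10) → blocked by [10,13]×[5,13], reject
24. q=(7,17) nearest=3 d=3 new=(7,17) → add node 9 parent=3 cost=17

Path: 0 1 2 7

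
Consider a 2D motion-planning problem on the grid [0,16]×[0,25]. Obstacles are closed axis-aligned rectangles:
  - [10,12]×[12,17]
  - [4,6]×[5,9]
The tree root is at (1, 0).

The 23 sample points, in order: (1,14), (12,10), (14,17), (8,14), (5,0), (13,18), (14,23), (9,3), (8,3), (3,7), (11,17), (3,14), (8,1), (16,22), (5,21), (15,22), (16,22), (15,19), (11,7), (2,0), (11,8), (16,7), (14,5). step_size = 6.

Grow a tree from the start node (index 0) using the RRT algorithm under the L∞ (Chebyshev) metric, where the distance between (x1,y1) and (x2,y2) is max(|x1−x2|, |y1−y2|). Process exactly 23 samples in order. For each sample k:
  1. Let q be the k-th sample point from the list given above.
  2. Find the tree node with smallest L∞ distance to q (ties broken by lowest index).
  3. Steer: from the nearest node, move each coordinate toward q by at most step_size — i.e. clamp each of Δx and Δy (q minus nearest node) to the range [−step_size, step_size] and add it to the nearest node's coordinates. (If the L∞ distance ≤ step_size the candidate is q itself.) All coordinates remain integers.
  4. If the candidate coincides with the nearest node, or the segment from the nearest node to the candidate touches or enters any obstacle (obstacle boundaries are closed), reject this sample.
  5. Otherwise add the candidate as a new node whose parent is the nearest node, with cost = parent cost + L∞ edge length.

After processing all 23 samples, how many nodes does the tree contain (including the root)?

Node count: 18

1. q=(1,14) nearest=0 d=14 new=(1,6) → add node 1 parent=0 cost=6
2. q=(12,10) nearest=0 d=11 new=(7,6) → blocked by [4,6]×[5,9], reject
3. q=(14,17) nearest=1 d=13 new=(7,12) → blocked by [4,6]×[5,9], reject
4. q=(8,14) nearest=1 d=8 new=(7,12) → blocked by [4,6]×[5,9], reject
5. q=(5,0) nearest=0 d=4 new=(5,0) → add node 2 parent=0 cost=4
6. q=(13,18) nearest=1 d=12 new=(7,12) → blocked by [4,6]×[5,9], reject
7. q=(14,23) nearest=1 d=17 new=(7,12) → blocked by [4,6]×[5,9], reject
8. q=(9,3) nearest=2 d=4 new=(9,3) → add node 3 parent=2 cost=8
9. q=(8,3) nearest=3 d=1 new=(8,3) → add node 4 parent=3 cost=9
10. q=(3,7) nearest=1 d=2 new=(3,7) → add node 5 parent=1 cost=8
11. q=(11,17) nearest=5 d=10 new=(9,13) → blocked by [4,6]×[5,9], reject
12. q=(3,14) nearest=5 d=7 new=(3,13) → add node 6 parent=5 cost=14
13. q=(8,1) nearest=3 d=2 new=(8,1) → add node 7 parent=3 cost=10
14. q=(16,22) nearest=6 d=13 new=(9,19) → add node 8 parent=6 cost=20
15. q=(5,21) nearest=8 d=4 new=(5,21) → add node 9 parent=8 cost=24
16. q=(15,22) nearest=8 d=6 new=(15,22) → add node 10 parent=8 cost=26
17. q=(16,22) nearest=10 d=1 new=(16,22) → add node 11 parent=10 cost=27
18. q=(15,19) nearest=10 d=3 new=(15,19) → add node 12 parent=10 cost=29
19. q=(11,7) nearest=3 d=4 new=(11,7) → add node 13 parent=3 cost=12
20. q=(2,0) nearest=0 d=1 new=(2,0) → add node 14 parent=0 cost=1
21. q=(11,8) nearest=13 d=1 new=(11,8) → add node 15 parent=13 cost=13
22. q=(16,7) nearest=13 d=5 new=(16,7) → add node 16 parent=13 cost=17
23. q=(14,5) nearest=16 d=2 new=(14,5) → add node 17 parent=16 cost=19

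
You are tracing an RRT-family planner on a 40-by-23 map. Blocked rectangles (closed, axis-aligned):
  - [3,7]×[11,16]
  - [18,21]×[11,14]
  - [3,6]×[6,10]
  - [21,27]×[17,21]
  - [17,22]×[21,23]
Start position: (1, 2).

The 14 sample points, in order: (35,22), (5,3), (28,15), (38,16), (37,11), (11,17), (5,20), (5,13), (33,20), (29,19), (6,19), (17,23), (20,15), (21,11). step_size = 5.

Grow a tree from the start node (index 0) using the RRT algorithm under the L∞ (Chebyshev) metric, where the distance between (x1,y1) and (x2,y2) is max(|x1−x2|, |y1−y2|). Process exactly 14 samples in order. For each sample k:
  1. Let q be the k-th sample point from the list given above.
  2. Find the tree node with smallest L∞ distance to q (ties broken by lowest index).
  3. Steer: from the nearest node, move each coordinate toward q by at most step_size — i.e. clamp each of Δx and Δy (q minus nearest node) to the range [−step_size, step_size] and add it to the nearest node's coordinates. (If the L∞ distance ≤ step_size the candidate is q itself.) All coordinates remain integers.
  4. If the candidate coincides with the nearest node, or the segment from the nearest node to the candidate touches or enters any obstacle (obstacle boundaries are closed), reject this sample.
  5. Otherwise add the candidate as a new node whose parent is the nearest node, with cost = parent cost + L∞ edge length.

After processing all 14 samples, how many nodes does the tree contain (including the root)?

Node count: 9

1. q=(35,22) nearest=0 d=34 new=(6,7) → blocked by [3,6]×[6,10], reject
2. q=(5,3) nearest=0 d=4 new=(5,3) → add node 1 parent=0 cost=4
3. q=(28,15) nearest=1 d=23 new=(10,8) → add node 2 parent=1 cost=9
4. q=(38,16) nearest=2 d=28 new=(15,13) → add node 3 parent=2 cost=14
5. q=(37,11) nearest=3 d=22 new=(20,11) → blocked by [18,21]×[11,14], reject
6. q=(11,17) nearest=3 d=4 new=(11,17) → add node 4 parent=3 cost=18
7. q=(5,20) nearest=4 d=6 new=(6,20) → add node 5 parent=4 cost=23
8. q=(5,13) nearest=2 d=5 new=(5,13) → blocked by [3,7]×[11,16], reject
9. q=(33,20) nearest=3 d=18 new=(20,18) → add node 6 parent=3 cost=19
10. q=(29,19) nearest=6 d=9 new=(25,19) → blocked by [21,27]×[17,21], reject
11. q=(6,19) nearest=5 d=1 new=(6,19) → add node 7 parent=5 cost=24
12. q=(17,23) nearest=6 d=5 new=(17,23) → blocked by [17,22]×[21,23], reject
13. q=(20,15) nearest=6 d=3 new=(20,15) → add node 8 parent=6 cost=22
14. q=(21,11) nearest=8 d=4 new=(21,11) → blocked by [18,21]×[11,14], reject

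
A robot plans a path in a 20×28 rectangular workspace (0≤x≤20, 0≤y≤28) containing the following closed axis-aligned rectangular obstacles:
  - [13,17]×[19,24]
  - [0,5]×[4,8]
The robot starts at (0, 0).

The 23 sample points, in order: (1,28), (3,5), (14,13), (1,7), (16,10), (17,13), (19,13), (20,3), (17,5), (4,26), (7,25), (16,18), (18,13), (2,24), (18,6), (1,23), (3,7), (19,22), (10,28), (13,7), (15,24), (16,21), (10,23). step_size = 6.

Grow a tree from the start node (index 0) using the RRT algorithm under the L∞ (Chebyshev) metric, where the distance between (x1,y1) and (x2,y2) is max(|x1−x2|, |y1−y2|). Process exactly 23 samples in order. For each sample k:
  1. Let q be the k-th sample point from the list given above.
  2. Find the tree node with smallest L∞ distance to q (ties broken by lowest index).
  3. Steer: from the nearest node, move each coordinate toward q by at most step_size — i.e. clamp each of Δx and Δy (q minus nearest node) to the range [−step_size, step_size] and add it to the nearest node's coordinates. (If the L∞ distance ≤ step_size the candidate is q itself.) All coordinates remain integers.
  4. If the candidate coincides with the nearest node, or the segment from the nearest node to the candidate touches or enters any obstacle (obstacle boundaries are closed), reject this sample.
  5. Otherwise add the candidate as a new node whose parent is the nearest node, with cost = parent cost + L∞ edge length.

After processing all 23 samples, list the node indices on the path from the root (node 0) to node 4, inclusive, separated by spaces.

1. q=(1,28) nearest=0 d=28 new=(1,6) → blocked by [0,5]×[4,8], reject
2. q=(3,5) nearest=0 d=5 new=(3,5) → blocked by [0,5]×[4,8], reject
3. q=(14,13) nearest=0 d=14 new=(6,6) → blocked by [0,5]×[4,8], reject
4. q=(1,7) nearest=0 d=7 new=(1,6) → blocked by [0,5]×[4,8], reject
5. q=(16,10) nearest=0 d=16 new=(6,6) → blocked by [0,5]×[4,8], reject
6. q=(17,13) nearest=0 d=17 new=(6,6) → blocked by [0,5]×[4,8], reject
7. q=(19,13) nearest=0 d=19 new=(6,6) → blocked by [0,5]×[4,8], reject
8. q=(20,3) nearest=0 d=20 new=(6,3) → add node 1 parent=0 cost=6
9. q=(17,5) nearest=1 d=11 new=(12,5) → add node 2 parent=1 cost=12
10. q=(4,26) nearest=2 d=21 new=(6,11) → add node 3 parent=2 cost=18
11. q=(7,25) nearest=3 d=14 new=(7,17) → add node 4 parent=3 cost=24
12. q=(16,18) nearest=4 d=9 new=(13,18) → add node 5 parent=4 cost=30
13. q=(18,13) nearest=5 d=5 new=(18,13) → add node 6 parent=5 cost=35
14. q=(2,24) nearest=4 d=7 new=(2,23) → add node 7 parent=4 cost=30
15. q=(18,6) nearest=2 d=6 new=(18,6) → add node 8 parent=2 cost=18
16. q=(1,23) nearest=7 d=1 new=(1,23) → add node 9 parent=7 cost=31
17. q=(3,7) nearest=1 d=4 new=(3,7) → blocked by [0,5]×[4,8], reject
18. q=(19,22) nearest=5 d=6 new=(19,22) → blocked by [13,17]×[19,24], reject
19. q=(10,28) nearest=7 d=8 new=(8,28) → add node 10 parent=7 cost=36
20. q=(13,7) nearest=2 d=2 new=(13,7) → add node 11 parent=2 cost=14
21. q=(15,24) nearest=5 d=6 new=(15,24) → blocked by [13,17]×[19,24], reject
22. q=(16,21) nearest=5 d=3 new=(16,21) → blocked by [13,17]×[19,24], reject
23. q=(10,23) nearest=5 d=5 new=(10,23) → add node 12 parent=5 cost=35

Path: 0 1 2 3 4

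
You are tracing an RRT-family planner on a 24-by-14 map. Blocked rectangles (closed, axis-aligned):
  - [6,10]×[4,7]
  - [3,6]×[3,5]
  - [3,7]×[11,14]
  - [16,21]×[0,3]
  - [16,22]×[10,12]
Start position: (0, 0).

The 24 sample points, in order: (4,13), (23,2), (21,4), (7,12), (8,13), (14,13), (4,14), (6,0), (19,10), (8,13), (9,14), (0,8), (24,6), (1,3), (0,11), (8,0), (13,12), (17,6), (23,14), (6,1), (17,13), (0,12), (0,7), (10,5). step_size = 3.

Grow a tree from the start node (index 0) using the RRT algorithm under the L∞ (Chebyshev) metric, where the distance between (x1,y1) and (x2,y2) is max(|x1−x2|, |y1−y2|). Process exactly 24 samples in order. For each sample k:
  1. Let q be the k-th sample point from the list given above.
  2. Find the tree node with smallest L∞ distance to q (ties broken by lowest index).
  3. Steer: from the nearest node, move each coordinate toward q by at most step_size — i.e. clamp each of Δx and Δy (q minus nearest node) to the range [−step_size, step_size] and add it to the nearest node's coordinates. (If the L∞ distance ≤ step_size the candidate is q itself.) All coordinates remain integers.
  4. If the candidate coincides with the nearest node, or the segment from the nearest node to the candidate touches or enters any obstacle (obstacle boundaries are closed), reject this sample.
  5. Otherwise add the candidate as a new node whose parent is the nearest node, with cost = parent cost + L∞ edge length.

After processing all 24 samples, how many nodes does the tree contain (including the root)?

Node count: 11

1. q=(4,13) nearest=0 d=13 new=(3,3) → blocked by [3,6]×[3,5], reject
2. q=(23,2) nearest=0 d=23 new=(3,2) → add node 1 parent=0 cost=3
3. q=(21,4) nearest=1 d=18 new=(6,4) → blocked by [6,10]×[4,7], reject
4. q=(7,12) nearest=1 d=10 new=(6,5) → blocked by [6,10]×[4,7], reject
5. q=(8,13) nearest=1 d=11 new=(6,5) → blocked by [6,10]×[4,7], reject
6. q=(14,13) nearest=1 d=11 new=(6,5) → blocked by [6,10]×[4,7], reject
7. q=(4,14) nearest=1 d=12 new=(4,5) → blocked by [3,6]×[3,5], reject
8. q=(6,0) nearest=1 d=3 new=(6,0) → add node 2 parent=1 cost=6
9. q=(19,10) nearest=2 d=13 new=(9,3) → add node 3 parent=2 cost=9
10. q=(8,13) nearest=3 d=10 new=(8,6) → blocked by [6,10]×[4,7], reject
11. q=(9,14) nearest=3 d=11 new=(9,6) → blocked by [6,10]×[4,7], reject
12. q=(0,8) nearest=1 d=6 new=(0,5) → add node 4 parent=1 cost=6
13. q=(24,6) nearest=3 d=15 new=(12,6) → blocked by [6,10]×[4,7], reject
14. q=(1,3) nearest=1 d=2 new=(1,3) → add node 5 parent=1 cost=5
15. q=(0,11) nearest=4 d=6 new=(0,8) → add node 6 parent=4 cost=9
16. q=(8,0) nearest=2 d=2 new=(8,0) → add node 7 parent=2 cost=8
17. q=(13,12) nearest=3 d=9 new=(12,6) → blocked by [6,10]×[4,7], reject
18. q=(17,6) nearest=3 d=8 new=(12,6) → blocked by [6,10]×[4,7], reject
19. q=(23,14) nearest=3 d=14 new=(12,6) → blocked by [6,10]×[4,7], reject
20. q=(6,1) nearest=2 d=1 new=(6,1) → add node 8 parent=2 cost=7
21. q=(17,13) nearest=3 d=10 new=(12,6) → blocked by [6,10]×[4,7], reject
22. q=(0,12) nearest=6 d=4 new=(0,11) → add node 9 parent=6 cost=12
23. q=(0,7) nearest=6 d=1 new=(0,7) → add node 10 parent=6 cost=10
24. q=(10,5) nearest=3 d=2 new=(10,5) → blocked by [6,10]×[4,7], reject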